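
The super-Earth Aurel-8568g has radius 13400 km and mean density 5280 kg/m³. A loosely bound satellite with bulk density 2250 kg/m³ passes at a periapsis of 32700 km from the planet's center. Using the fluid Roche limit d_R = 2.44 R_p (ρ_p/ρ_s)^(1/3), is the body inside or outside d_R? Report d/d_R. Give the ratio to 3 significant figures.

inside; d/d_R ≈ 0.753

d_R = 2.44 × (13400 km) × (5280/2250)^(1/3) = 43450 km
d/d_R = (32700) / (43450) = 0.753
Since d/d_R < 1, the body is inside the Roche limit.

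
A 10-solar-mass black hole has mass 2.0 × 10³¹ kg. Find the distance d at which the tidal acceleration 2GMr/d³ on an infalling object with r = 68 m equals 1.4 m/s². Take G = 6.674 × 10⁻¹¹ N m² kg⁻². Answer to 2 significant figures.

2GMr/d³ = a_tidal  ⇒  d = (2GMr / a_tidal)^(1/3)
d = (2 × 6.674×10⁻¹¹ × (2.0 × 10³¹) × (68) / (1.4))^(1/3)
  = 5.1 × 10⁷ m

5.1 × 10⁷ m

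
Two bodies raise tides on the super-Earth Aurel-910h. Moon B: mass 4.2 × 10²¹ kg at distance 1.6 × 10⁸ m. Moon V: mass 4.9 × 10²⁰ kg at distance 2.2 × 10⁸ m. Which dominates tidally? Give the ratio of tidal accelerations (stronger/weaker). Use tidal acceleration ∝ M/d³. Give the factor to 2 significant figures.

Moon B, by a factor of ≈ 22

The tide-raising term goes as M/d³ (the gradient of a 1/d² field).
Moon B: (4.2 × 10²¹) / (1.6 × 10⁸)³ = 1.025 × 10⁻³
Moon V: (4.9 × 10²⁰) / (2.2 × 10⁸)³ = 4.602 × 10⁻⁵
Ratio (larger/smaller) = 22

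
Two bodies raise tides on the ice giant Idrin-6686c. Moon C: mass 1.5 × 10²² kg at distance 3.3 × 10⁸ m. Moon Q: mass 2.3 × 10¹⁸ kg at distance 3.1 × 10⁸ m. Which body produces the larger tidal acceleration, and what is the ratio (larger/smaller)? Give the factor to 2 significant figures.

Moon C, by a factor of ≈ 5400

Compare M/d³ for the two perturbers:
Moon C: (1.5 × 10²²) / (3.3 × 10⁸)³ = 4.174 × 10⁻⁴
Moon Q: (2.3 × 10¹⁸) / (3.1 × 10⁸)³ = 7.720 × 10⁻⁸
Ratio (larger/smaller) = 5400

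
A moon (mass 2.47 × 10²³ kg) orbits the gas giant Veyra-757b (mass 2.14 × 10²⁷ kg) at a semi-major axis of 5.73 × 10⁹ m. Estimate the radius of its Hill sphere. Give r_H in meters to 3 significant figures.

1.93 × 10⁸ m

r_H ≈ a (m/3M)^(1/3)
    = (5.73 × 10⁹) × (2.47 × 10²³ / (3 × 2.14 × 10²⁷))^(1/3)
    = 1.93 × 10⁸ m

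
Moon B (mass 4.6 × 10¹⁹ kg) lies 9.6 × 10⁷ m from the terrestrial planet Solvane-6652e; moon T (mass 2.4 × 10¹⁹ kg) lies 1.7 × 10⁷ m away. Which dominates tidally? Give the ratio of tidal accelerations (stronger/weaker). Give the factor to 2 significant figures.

Tidal stretch scales as M/d³; compute that for each body.
Moon B: (4.6 × 10¹⁹) / (9.6 × 10⁷)³ = 5.199 × 10⁻⁵
Moon T: (2.4 × 10¹⁹) / (1.7 × 10⁷)³ = 4.885 × 10⁻³
Ratio (larger/smaller) = 94

Moon T, by a factor of ≈ 94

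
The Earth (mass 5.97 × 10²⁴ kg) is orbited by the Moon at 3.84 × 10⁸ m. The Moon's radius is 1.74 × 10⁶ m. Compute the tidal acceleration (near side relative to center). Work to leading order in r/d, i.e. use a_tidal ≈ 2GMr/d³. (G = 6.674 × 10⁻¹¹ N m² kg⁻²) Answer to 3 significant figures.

2.45 × 10⁻⁵ m/s²

The tidal stretch is the gradient of GM/d² times the body's extent r, hence the 1/d³ dependence.
Δg = 2GMr/d³
   = 2 × (6.674 × 10⁻¹¹) × (5.97 × 10²⁴) × (1.74 × 10⁶) / (3.84 × 10⁸)³
   = 2.45 × 10⁻⁵ m/s²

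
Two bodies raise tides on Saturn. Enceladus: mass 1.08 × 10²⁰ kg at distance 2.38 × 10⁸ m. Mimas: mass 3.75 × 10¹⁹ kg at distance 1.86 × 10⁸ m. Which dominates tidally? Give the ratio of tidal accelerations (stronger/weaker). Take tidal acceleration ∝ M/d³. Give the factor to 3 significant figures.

Enceladus, by a factor of ≈ 1.37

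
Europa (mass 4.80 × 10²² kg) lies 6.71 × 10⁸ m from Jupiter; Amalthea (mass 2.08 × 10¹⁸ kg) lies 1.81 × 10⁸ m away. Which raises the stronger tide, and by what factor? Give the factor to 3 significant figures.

Europa, by a factor of ≈ 453

Tidal stretch scales as M/d³; compute that for each body.
Europa: (4.80 × 10²²) / (6.71 × 10⁸)³ = 1.589 × 10⁻⁴
Amalthea: (2.08 × 10¹⁸) / (1.81 × 10⁸)³ = 3.508 × 10⁻⁷
Ratio (larger/smaller) = 453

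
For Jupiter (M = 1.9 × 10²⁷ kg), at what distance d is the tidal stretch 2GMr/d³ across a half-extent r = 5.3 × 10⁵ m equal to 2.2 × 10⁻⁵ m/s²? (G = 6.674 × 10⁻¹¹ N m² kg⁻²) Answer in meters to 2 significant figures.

1.8 × 10⁹ m

2GMr/d³ = a_tidal  ⇒  d = (2GMr / a_tidal)^(1/3)
d = (2 × 6.674×10⁻¹¹ × (1.9 × 10²⁷) × (5.3 × 10⁵) / (2.2 × 10⁻⁵))^(1/3)
  = 1.8 × 10⁹ m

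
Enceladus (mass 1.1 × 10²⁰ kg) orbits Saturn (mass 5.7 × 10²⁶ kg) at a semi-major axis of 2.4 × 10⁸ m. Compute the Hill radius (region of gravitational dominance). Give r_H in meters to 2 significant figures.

9.6 × 10⁵ m

r_H ≈ a (m/3M)^(1/3)
    = (2.4 × 10⁸) × (1.1 × 10²⁰ / (3 × 5.7 × 10²⁶))^(1/3)
    = 9.6 × 10⁵ m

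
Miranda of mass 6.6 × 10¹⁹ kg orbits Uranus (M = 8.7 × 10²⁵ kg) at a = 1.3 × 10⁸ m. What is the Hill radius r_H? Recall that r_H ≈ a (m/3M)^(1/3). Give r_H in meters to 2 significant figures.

r_H ≈ a (m/3M)^(1/3)
    = (1.3 × 10⁸) × (6.6 × 10¹⁹ / (3 × 8.7 × 10²⁵))^(1/3)
    = 8.2 × 10⁵ m

8.2 × 10⁵ m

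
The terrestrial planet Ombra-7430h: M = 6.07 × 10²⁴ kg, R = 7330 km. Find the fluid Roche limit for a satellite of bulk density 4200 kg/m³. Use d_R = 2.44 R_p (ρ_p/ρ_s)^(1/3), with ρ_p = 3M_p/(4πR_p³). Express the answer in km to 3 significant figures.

17100 km

ρ_p = 3M_p/(4πR_p³) = 3 × (6.07 × 10²⁴) / (4π × (7.33 × 10⁶ m)³) = 3680 kg/m³
d_R = 2.44 × 7330 km × (3680/4200)^(1/3)
    = 17100 km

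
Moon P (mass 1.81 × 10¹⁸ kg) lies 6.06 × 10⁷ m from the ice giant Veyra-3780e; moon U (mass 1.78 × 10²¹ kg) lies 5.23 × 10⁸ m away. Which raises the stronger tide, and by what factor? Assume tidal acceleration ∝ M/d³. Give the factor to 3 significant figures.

Moon U, by a factor of ≈ 1.53

Compare M/d³ for the two perturbers:
Moon P: (1.81 × 10¹⁸) / (6.06 × 10⁷)³ = 8.133 × 10⁻⁶
Moon U: (1.78 × 10²¹) / (5.23 × 10⁸)³ = 1.244 × 10⁻⁵
Ratio (larger/smaller) = 1.53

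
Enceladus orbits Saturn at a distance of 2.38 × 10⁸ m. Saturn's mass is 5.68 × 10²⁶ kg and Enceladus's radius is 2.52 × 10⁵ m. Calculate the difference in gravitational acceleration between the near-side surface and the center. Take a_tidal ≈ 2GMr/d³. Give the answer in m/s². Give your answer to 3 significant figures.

1.42 × 10⁻³ m/s²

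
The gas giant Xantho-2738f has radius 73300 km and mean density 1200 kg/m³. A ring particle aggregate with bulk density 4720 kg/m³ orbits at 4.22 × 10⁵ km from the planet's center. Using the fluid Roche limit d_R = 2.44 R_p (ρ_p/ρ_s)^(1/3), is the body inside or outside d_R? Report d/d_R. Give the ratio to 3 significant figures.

d_R = 2.44 × (73300 km) × (1200/4720)^(1/3) = 1.133 × 10⁵ km
d/d_R = (4.22 × 10⁵) / (1.133 × 10⁵) = 3.72
Since d/d_R > 1, the body is outside the Roche limit.

outside; d/d_R ≈ 3.72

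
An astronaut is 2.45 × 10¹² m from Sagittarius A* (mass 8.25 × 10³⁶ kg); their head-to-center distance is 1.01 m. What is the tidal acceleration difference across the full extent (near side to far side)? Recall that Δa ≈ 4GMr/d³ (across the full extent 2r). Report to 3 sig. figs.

Δg = 4GMr/d³
   = 4 × (6.674 × 10⁻¹¹) × (8.25 × 10³⁶) × (1.01) / (2.45 × 10¹²)³
   = 1.51 × 10⁻¹⁰ m/s²

1.51 × 10⁻¹⁰ m/s²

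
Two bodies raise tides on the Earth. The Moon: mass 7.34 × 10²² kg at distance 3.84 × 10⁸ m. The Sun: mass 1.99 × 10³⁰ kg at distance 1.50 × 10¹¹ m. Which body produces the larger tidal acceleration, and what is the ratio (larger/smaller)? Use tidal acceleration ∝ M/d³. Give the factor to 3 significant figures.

The Moon, by a factor of ≈ 2.20

The tide-raising term goes as M/d³ (the gradient of a 1/d² field).
The Moon: (7.34 × 10²²) / (3.84 × 10⁸)³ = 1.296 × 10⁻³
The Sun: (1.99 × 10³⁰) / (1.50 × 10¹¹)³ = 5.896 × 10⁻⁴
Ratio (larger/smaller) = 2.20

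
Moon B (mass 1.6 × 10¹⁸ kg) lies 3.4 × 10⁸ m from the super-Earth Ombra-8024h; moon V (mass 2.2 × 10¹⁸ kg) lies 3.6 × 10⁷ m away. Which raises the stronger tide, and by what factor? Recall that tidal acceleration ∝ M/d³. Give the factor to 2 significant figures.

Compare M/d³ for the two perturbers:
Moon B: (1.6 × 10¹⁸) / (3.4 × 10⁸)³ = 4.071 × 10⁻⁸
Moon V: (2.2 × 10¹⁸) / (3.6 × 10⁷)³ = 4.715 × 10⁻⁵
Ratio (larger/smaller) = 1200

Moon V, by a factor of ≈ 1200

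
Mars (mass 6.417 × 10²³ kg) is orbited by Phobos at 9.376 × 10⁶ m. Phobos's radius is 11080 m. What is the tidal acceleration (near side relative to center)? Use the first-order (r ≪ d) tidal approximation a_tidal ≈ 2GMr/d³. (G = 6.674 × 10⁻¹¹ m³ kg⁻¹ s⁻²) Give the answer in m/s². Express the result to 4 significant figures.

Differencing GM/(d−r)² and GM/d² to first order in r/d gives 2GMr/d³.
Δa = 2GMr/d³
   = 2 × (6.674 × 10⁻¹¹) × (6.417 × 10²³) × (11080) / (9.376 × 10⁶)³
   = 1.151 × 10⁻³ m/s²

1.151 × 10⁻³ m/s²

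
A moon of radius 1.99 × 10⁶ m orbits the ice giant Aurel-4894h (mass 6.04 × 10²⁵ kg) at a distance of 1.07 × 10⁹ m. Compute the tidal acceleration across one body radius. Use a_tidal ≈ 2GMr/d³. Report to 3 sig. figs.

a_tidal = 2GMr/d³
        = 2 × (6.674 × 10⁻¹¹) × (6.04 × 10²⁵) × (1.99 × 10⁶) / (1.07 × 10⁹)³
        = 1.31 × 10⁻⁵ m/s²

1.31 × 10⁻⁵ m/s²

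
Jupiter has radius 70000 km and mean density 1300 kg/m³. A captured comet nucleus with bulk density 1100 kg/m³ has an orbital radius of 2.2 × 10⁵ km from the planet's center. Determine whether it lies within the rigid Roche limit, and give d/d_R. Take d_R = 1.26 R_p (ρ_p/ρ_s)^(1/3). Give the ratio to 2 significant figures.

d_R = 1.26 × (70000 km) × (1300/1100)^(1/3) = 93250 km
d/d_R = (2.2 × 10⁵) / (93250) = 2.4
Since d/d_R > 1, the body is outside the Roche limit.

outside; d/d_R ≈ 2.4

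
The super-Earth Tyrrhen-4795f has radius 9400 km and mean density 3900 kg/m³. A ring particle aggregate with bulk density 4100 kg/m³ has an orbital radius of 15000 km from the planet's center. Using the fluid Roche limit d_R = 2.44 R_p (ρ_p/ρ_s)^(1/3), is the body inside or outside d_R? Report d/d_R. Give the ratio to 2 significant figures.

d_R = 2.44 × (9400 km) × (3900/4100)^(1/3) = 22560 km
d/d_R = (15000) / (22560) = 0.66
Since d/d_R < 1, the body is inside the Roche limit.

inside; d/d_R ≈ 0.66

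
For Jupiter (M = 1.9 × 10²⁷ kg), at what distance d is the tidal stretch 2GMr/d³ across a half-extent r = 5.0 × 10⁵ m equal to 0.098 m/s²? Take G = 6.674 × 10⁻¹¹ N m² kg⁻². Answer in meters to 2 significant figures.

1.1 × 10⁸ m

2GMr/d³ = a_tidal  ⇒  d = (2GMr / a_tidal)^(1/3)
d = (2 × 6.674×10⁻¹¹ × (1.9 × 10²⁷) × (5.0 × 10⁵) / (0.098))^(1/3)
  = 1.1 × 10⁸ m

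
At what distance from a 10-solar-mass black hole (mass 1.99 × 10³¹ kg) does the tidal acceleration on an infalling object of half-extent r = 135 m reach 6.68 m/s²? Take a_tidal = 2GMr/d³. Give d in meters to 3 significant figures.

3.77 × 10⁷ m

2GMr/d³ = a_tidal  ⇒  d = (2GMr / a_tidal)^(1/3)
d = (2 × 6.674×10⁻¹¹ × (1.99 × 10³¹) × (135) / (6.68))^(1/3)
  = 3.77 × 10⁷ m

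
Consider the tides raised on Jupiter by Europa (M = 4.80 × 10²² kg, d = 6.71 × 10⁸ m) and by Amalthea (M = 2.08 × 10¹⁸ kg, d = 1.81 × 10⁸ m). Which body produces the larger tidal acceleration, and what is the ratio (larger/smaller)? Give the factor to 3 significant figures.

Tidal acceleration ∝ M/d³, so compare M/d³ for each.
Europa: (4.80 × 10²²) / (6.71 × 10⁸)³ = 1.589 × 10⁻⁴
Amalthea: (2.08 × 10¹⁸) / (1.81 × 10⁸)³ = 3.508 × 10⁻⁷
Ratio (larger/smaller) = 453

Europa, by a factor of ≈ 453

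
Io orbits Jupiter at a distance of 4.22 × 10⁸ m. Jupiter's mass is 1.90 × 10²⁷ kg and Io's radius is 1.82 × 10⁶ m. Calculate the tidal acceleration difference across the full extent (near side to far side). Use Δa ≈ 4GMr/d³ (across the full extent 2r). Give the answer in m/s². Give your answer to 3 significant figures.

1.23 × 10⁻² m/s²

Δg = 4GMr/d³
   = 4 × (6.674 × 10⁻¹¹) × (1.90 × 10²⁷) × (1.82 × 10⁶) / (4.22 × 10⁸)³
   = 1.23 × 10⁻² m/s²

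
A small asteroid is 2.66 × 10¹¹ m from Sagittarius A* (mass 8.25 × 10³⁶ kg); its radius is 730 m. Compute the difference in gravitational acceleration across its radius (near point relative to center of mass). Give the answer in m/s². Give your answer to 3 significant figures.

4.27 × 10⁻⁵ m/s²

Δa = 2GMr/d³
   = 2 × (6.674 × 10⁻¹¹) × (8.25 × 10³⁶) × (730) / (2.66 × 10¹¹)³
   = 4.27 × 10⁻⁵ m/s²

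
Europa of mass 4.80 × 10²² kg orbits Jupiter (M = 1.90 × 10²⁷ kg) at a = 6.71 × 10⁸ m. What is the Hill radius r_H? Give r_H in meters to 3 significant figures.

r_H ≈ a (m/3M)^(1/3)
    = (6.71 × 10⁸) × (4.80 × 10²² / (3 × 1.90 × 10²⁷))^(1/3)
    = 1.37 × 10⁷ m

1.37 × 10⁷ m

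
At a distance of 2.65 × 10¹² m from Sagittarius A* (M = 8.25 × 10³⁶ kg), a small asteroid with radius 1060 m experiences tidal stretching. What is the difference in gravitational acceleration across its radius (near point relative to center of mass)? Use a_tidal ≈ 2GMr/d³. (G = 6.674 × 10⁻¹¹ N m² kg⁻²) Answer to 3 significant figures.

6.27 × 10⁻⁸ m/s²

Δg = 2GMr/d³
   = 2 × (6.674 × 10⁻¹¹) × (8.25 × 10³⁶) × (1060) / (2.65 × 10¹²)³
   = 6.27 × 10⁻⁸ m/s²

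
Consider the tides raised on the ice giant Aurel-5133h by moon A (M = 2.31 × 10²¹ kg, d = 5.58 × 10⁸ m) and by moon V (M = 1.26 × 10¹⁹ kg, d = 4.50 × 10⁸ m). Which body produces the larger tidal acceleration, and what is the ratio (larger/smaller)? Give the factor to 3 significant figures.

Tidal acceleration ∝ M/d³, so compare M/d³ for each.
Moon A: (2.31 × 10²¹) / (5.58 × 10⁸)³ = 1.330 × 10⁻⁵
Moon V: (1.26 × 10¹⁹) / (4.50 × 10⁸)³ = 1.383 × 10⁻⁷
Ratio (larger/smaller) = 96.2

Moon A, by a factor of ≈ 96.2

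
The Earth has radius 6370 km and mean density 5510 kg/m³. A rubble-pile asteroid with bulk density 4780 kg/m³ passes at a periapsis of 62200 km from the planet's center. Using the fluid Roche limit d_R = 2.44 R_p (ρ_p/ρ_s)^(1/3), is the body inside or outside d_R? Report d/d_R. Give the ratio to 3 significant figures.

outside; d/d_R ≈ 3.82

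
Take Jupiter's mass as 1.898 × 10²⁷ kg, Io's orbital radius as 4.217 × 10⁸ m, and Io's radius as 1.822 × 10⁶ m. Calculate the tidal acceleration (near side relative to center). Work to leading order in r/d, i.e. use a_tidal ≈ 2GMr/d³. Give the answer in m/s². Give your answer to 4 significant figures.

Δg = 2GMr/d³
   = 2 × (6.674 × 10⁻¹¹) × (1.898 × 10²⁷) × (1.822 × 10⁶) / (4.217 × 10⁸)³
   = 6.155 × 10⁻³ m/s²

6.155 × 10⁻³ m/s²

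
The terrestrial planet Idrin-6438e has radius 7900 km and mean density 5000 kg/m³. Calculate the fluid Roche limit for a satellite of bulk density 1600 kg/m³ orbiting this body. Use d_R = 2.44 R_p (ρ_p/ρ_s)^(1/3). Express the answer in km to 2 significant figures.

d_R = 2.44 × 7900 km × (5000/1600)^(1/3)
    = 28000 km

28000 km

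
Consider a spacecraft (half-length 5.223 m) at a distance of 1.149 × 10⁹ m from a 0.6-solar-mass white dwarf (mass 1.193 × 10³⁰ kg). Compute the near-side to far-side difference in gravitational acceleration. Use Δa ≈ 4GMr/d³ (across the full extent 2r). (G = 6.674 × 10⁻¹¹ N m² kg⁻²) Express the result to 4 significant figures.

a_tidal = 4GMr/d³
        = 4 × (6.674 × 10⁻¹¹) × (1.193 × 10³⁰) × (5.223) / (1.149 × 10⁹)³
        = 1.097 × 10⁻⁶ m/s²

1.097 × 10⁻⁶ m/s²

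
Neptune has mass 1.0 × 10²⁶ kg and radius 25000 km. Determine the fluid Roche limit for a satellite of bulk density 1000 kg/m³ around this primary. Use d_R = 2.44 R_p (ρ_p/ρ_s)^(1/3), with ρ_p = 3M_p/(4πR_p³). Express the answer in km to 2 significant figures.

ρ_p = 3M_p/(4πR_p³) = 3 × (1.0 × 10²⁶) / (4π × (2.5 × 10⁷ m)³) = 1500 kg/m³
d_R = 2.44 × 25000 km × (1500/1000)^(1/3)
    = 70000 km

70000 km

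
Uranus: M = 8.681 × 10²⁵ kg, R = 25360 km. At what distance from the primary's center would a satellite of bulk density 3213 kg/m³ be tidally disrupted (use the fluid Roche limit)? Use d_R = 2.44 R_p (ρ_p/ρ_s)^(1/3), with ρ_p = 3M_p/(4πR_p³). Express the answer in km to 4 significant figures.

ρ_p = 3M_p/(4πR_p³) = 3 × (8.681 × 10²⁵) / (4π × (2.536 × 10⁷ m)³) = 1271 kg/m³
d_R = 2.44 × 25360 km × (1271/3213)^(1/3)
    = 45420 km

45420 km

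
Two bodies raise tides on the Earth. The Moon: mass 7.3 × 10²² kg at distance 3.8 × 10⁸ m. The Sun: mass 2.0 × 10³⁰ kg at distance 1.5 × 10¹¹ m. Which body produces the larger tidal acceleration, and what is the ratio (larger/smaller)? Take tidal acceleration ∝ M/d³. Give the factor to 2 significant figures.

The Moon, by a factor of ≈ 2.2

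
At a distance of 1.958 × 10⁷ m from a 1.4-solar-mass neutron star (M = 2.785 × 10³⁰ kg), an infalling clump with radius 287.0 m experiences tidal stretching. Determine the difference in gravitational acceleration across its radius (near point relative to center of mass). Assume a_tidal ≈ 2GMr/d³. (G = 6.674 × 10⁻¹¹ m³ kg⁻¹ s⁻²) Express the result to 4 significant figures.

a_tidal = 2GMr/d³
        = 2 × (6.674 × 10⁻¹¹) × (2.785 × 10³⁰) × (287.0) / (1.958 × 10⁷)³
        = 1.421 × 10¹ m/s²

1.421 × 10¹ m/s²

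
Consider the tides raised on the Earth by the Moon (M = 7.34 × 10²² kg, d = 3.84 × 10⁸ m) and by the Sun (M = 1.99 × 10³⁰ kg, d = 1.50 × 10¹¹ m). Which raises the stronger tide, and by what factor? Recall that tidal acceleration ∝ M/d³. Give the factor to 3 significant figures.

Tidal stretch scales as M/d³; compute that for each body.
The Moon: (7.34 × 10²²) / (3.84 × 10⁸)³ = 1.296 × 10⁻³
The Sun: (1.99 × 10³⁰) / (1.50 × 10¹¹)³ = 5.896 × 10⁻⁴
Ratio (larger/smaller) = 2.20

The Moon, by a factor of ≈ 2.20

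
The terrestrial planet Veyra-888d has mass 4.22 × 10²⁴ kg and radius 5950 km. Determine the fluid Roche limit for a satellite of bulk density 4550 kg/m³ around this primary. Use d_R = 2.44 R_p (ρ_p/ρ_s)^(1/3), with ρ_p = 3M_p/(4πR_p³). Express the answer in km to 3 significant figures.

14800 km

ρ_p = 3M_p/(4πR_p³) = 3 × (4.22 × 10²⁴) / (4π × (5.95 × 10⁶ m)³) = 4780 kg/m³
d_R = 2.44 × 5950 km × (4780/4550)^(1/3)
    = 14800 km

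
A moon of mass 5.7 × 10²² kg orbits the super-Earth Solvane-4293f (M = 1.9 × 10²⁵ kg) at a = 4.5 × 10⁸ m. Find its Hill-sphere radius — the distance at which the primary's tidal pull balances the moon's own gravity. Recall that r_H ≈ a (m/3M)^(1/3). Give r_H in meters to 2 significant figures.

4.5 × 10⁷ m

r_H ≈ a (m/3M)^(1/3)
    = (4.5 × 10⁸) × (5.7 × 10²² / (3 × 1.9 × 10²⁵))^(1/3)
    = 4.5 × 10⁷ m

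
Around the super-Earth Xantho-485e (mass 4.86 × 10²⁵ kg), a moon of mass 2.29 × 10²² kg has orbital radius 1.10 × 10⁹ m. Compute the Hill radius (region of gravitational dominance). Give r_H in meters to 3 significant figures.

5.93 × 10⁷ m

r_H ≈ a (m/3M)^(1/3)
    = (1.10 × 10⁹) × (2.29 × 10²² / (3 × 4.86 × 10²⁵))^(1/3)
    = 5.93 × 10⁷ m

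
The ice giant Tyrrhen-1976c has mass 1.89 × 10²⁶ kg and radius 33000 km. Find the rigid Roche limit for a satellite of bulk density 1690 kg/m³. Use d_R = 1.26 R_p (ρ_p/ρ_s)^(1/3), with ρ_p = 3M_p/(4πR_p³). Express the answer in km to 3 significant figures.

ρ_p = 3M_p/(4πR_p³) = 3 × (1.89 × 10²⁶) / (4π × (3.30 × 10⁷ m)³) = 1260 kg/m³
d_R = 1.26 × 33000 km × (1260/1690)^(1/3)
    = 37700 km

37700 km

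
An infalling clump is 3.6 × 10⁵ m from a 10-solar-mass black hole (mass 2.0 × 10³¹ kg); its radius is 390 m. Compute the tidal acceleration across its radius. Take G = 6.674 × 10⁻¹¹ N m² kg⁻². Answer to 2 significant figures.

2.2 × 10⁷ m/s²

a_tidal = 2GMr/d³
        = 2 × (6.674 × 10⁻¹¹) × (2.0 × 10³¹) × (390) / (3.6 × 10⁵)³
        = 2.2 × 10⁷ m/s²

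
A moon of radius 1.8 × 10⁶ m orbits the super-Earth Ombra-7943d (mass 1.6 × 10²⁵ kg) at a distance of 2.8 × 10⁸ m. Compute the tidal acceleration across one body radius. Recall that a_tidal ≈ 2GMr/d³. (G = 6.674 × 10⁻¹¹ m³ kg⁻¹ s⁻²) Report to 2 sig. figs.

Δa = 2GMr/d³
   = 2 × (6.674 × 10⁻¹¹) × (1.6 × 10²⁵) × (1.8 × 10⁶) / (2.8 × 10⁸)³
   = 1.8 × 10⁻⁴ m/s²

1.8 × 10⁻⁴ m/s²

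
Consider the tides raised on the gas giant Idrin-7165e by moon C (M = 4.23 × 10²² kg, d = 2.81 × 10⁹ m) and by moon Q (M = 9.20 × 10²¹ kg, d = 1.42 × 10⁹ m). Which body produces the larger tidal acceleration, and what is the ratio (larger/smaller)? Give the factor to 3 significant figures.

Moon Q, by a factor of ≈ 1.69

Tidal acceleration ∝ M/d³, so compare M/d³ for each.
Moon C: (4.23 × 10²²) / (2.81 × 10⁹)³ = 1.906 × 10⁻⁶
Moon Q: (9.20 × 10²¹) / (1.42 × 10⁹)³ = 3.213 × 10⁻⁶
Ratio (larger/smaller) = 1.69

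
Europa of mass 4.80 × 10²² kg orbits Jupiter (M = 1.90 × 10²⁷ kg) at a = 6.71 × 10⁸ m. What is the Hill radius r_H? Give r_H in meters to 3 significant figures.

1.37 × 10⁷ m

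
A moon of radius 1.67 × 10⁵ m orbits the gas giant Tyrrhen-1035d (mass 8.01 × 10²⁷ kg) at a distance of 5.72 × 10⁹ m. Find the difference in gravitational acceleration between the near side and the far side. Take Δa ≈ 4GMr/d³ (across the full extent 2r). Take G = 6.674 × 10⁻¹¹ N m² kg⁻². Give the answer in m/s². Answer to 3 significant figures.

Δg = 4GMr/d³
   = 4 × (6.674 × 10⁻¹¹) × (8.01 × 10²⁷) × (1.67 × 10⁵) / (5.72 × 10⁹)³
   = 1.91 × 10⁻⁶ m/s²

1.91 × 10⁻⁶ m/s²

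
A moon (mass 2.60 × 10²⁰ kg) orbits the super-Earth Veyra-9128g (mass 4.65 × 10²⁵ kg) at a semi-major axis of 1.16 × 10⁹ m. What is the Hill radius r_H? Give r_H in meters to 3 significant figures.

r_H ≈ a (m/3M)^(1/3)
    = (1.16 × 10⁹) × (2.60 × 10²⁰ / (3 × 4.65 × 10²⁵))^(1/3)
    = 1.43 × 10⁷ m

1.43 × 10⁷ m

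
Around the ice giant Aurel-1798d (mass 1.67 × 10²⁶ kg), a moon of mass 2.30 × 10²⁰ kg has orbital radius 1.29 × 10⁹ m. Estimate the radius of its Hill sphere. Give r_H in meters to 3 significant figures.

r_H ≈ a (m/3M)^(1/3)
    = (1.29 × 10⁹) × (2.30 × 10²⁰ / (3 × 1.67 × 10²⁶))^(1/3)
    = 9.95 × 10⁶ m

9.95 × 10⁶ m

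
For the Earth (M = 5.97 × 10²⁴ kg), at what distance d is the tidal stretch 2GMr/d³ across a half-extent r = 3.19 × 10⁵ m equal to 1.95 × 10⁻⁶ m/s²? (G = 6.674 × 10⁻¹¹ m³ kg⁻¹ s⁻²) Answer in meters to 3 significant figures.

5.07 × 10⁸ m

2GMr/d³ = a_tidal  ⇒  d = (2GMr / a_tidal)^(1/3)
d = (2 × 6.674×10⁻¹¹ × (5.97 × 10²⁴) × (3.19 × 10⁵) / (1.95 × 10⁻⁶))^(1/3)
  = 5.07 × 10⁸ m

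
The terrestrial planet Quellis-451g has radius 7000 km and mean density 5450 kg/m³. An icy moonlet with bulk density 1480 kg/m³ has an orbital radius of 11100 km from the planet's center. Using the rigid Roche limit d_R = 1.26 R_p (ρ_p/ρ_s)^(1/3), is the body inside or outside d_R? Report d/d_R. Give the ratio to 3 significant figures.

inside; d/d_R ≈ 0.815

d_R = 1.26 × (7000 km) × (5450/1480)^(1/3) = 13620 km
d/d_R = (11100) / (13620) = 0.815
Since d/d_R < 1, the body is inside the Roche limit.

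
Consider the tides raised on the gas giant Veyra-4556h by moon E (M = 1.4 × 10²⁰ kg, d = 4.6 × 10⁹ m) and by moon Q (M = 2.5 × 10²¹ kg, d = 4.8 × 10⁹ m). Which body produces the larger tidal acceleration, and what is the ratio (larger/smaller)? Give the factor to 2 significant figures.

Tidal acceleration ∝ M/d³, so compare M/d³ for each.
Moon E: (1.4 × 10²⁰) / (4.6 × 10⁹)³ = 1.438 × 10⁻⁹
Moon Q: (2.5 × 10²¹) / (4.8 × 10⁹)³ = 2.261 × 10⁻⁸
Ratio (larger/smaller) = 16

Moon Q, by a factor of ≈ 16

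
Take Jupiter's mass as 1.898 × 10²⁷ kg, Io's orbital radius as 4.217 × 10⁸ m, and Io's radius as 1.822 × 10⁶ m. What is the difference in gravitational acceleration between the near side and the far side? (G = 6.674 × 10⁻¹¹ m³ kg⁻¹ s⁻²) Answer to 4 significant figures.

1.231 × 10⁻² m/s²

Δa = 4GMr/d³
   = 4 × (6.674 × 10⁻¹¹) × (1.898 × 10²⁷) × (1.822 × 10⁶) / (4.217 × 10⁸)³
   = 1.231 × 10⁻² m/s²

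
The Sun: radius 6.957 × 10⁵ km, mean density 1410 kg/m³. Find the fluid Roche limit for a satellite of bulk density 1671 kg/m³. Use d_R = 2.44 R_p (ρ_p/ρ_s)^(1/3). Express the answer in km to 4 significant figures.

1.604 × 10⁶ km

d_R = 2.44 × 6.957 × 10⁵ km × (1410/1671)^(1/3)
    = 1.604 × 10⁶ km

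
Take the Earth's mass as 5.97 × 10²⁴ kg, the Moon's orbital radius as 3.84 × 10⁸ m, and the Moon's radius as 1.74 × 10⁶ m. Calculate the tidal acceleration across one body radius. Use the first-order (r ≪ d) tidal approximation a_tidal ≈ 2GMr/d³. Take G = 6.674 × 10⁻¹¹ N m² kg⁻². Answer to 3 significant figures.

Δa = 2GMr/d³
   = 2 × (6.674 × 10⁻¹¹) × (5.97 × 10²⁴) × (1.74 × 10⁶) / (3.84 × 10⁸)³
   = 2.45 × 10⁻⁵ m/s²

2.45 × 10⁻⁵ m/s²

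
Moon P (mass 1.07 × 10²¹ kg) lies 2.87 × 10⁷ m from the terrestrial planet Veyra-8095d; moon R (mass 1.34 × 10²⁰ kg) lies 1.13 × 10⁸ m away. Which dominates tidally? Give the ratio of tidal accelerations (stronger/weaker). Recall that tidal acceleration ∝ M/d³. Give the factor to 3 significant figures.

Moon P, by a factor of ≈ 487

The tide-raising term goes as M/d³ (the gradient of a 1/d² field).
Moon P: (1.07 × 10²¹) / (2.87 × 10⁷)³ = 4.526 × 10⁻²
Moon R: (1.34 × 10²⁰) / (1.13 × 10⁸)³ = 9.287 × 10⁻⁵
Ratio (larger/smaller) = 487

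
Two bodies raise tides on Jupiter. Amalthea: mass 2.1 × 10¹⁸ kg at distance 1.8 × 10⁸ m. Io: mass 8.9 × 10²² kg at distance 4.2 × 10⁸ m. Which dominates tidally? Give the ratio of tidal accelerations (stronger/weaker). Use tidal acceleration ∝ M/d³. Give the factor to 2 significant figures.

Io, by a factor of ≈ 3300

Compare M/d³ for the two perturbers:
Amalthea: (2.1 × 10¹⁸) / (1.8 × 10⁸)³ = 3.601 × 10⁻⁷
Io: (8.9 × 10²²) / (4.2 × 10⁸)³ = 1.201 × 10⁻³
Ratio (larger/smaller) = 3300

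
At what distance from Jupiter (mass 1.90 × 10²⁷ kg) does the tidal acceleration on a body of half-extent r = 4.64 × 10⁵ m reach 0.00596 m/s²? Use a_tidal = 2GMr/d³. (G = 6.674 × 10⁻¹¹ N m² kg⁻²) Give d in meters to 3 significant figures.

2GMr/d³ = a_tidal  ⇒  d = (2GMr / a_tidal)^(1/3)
d = (2 × 6.674×10⁻¹¹ × (1.90 × 10²⁷) × (4.64 × 10⁵) / (0.00596))^(1/3)
  = 2.70 × 10⁸ m

2.70 × 10⁸ m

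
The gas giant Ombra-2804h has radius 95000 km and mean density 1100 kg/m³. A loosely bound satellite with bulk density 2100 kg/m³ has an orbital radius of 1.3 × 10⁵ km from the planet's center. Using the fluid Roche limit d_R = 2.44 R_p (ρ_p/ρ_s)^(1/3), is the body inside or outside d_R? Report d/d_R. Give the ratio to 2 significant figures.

inside; d/d_R ≈ 0.70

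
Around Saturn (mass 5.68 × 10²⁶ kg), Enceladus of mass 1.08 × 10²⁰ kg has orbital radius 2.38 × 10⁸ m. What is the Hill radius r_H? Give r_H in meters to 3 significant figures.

r_H ≈ a (m/3M)^(1/3)
    = (2.38 × 10⁸) × (1.08 × 10²⁰ / (3 × 5.68 × 10²⁶))^(1/3)
    = 9.49 × 10⁵ m

9.49 × 10⁵ m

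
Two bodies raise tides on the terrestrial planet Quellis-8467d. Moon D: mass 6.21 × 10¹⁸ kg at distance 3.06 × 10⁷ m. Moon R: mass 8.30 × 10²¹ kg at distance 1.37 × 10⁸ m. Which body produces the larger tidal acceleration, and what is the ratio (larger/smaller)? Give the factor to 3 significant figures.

Moon R, by a factor of ≈ 14.9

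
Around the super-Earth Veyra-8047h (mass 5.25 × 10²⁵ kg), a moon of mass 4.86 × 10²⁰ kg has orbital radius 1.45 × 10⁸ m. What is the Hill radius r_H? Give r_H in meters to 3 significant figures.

2.11 × 10⁶ m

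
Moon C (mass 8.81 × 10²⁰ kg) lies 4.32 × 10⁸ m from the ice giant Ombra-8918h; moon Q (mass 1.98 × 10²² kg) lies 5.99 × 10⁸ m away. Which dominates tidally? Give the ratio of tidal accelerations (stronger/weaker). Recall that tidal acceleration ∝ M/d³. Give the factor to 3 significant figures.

Moon Q, by a factor of ≈ 8.43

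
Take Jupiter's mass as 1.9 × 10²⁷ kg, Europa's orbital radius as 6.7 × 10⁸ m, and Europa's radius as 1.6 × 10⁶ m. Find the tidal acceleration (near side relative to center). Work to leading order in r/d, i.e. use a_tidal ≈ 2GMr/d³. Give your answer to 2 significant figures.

1.3 × 10⁻³ m/s²

Since r ≪ d, expand the inverse-square field across one radius to get the leading 2GMr/d³ term.
Δg = 2GMr/d³
   = 2 × (6.674 × 10⁻¹¹) × (1.9 × 10²⁷) × (1.6 × 10⁶) / (6.7 × 10⁸)³
   = 1.3 × 10⁻³ m/s²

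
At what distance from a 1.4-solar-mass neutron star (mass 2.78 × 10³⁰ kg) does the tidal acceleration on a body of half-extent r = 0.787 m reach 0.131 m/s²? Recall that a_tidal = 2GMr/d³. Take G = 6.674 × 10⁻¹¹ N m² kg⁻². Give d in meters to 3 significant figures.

2GMr/d³ = a_tidal  ⇒  d = (2GMr / a_tidal)^(1/3)
d = (2 × 6.674×10⁻¹¹ × (2.78 × 10³⁰) × (0.787) / (0.131))^(1/3)
  = 1.31 × 10⁷ m

1.31 × 10⁷ m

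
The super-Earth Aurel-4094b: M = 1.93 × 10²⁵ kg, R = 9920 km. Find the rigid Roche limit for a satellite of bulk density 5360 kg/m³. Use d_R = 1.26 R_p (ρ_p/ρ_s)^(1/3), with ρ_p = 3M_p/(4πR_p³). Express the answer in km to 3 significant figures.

12000 km

ρ_p = 3M_p/(4πR_p³) = 3 × (1.93 × 10²⁵) / (4π × (9.92 × 10⁶ m)³) = 4720 kg/m³
d_R = 1.26 × 9920 km × (4720/5360)^(1/3)
    = 12000 km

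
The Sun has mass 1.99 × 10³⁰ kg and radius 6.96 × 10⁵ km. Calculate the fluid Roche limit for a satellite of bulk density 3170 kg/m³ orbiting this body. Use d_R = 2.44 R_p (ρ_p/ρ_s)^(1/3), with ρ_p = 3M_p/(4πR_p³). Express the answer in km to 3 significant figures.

ρ_p = 3M_p/(4πR_p³) = 3 × (1.99 × 10³⁰) / (4π × (6.96 × 10⁸ m)³) = 1410 kg/m³
d_R = 2.44 × 6.96 × 10⁵ km × (1410/3170)^(1/3)
    = 1.30 × 10⁶ km

1.30 × 10⁶ km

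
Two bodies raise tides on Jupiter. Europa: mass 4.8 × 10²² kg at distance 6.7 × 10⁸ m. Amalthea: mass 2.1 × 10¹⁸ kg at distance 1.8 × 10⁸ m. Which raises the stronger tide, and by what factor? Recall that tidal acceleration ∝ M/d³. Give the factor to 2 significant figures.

Europa, by a factor of ≈ 440

The tide-raising term goes as M/d³ (the gradient of a 1/d² field).
Europa: (4.8 × 10²²) / (6.7 × 10⁸)³ = 1.596 × 10⁻⁴
Amalthea: (2.1 × 10¹⁸) / (1.8 × 10⁸)³ = 3.601 × 10⁻⁷
Ratio (larger/smaller) = 440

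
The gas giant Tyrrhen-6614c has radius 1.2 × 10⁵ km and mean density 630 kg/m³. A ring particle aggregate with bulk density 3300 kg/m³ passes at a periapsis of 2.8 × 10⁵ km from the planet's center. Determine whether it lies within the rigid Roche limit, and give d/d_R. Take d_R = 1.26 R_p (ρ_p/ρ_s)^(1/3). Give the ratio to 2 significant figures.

outside; d/d_R ≈ 3.2

d_R = 1.26 × (1.2 × 10⁵ km) × (630/3300)^(1/3) = 87060 km
d/d_R = (2.8 × 10⁵) / (87060) = 3.2
Since d/d_R > 1, the body is outside the Roche limit.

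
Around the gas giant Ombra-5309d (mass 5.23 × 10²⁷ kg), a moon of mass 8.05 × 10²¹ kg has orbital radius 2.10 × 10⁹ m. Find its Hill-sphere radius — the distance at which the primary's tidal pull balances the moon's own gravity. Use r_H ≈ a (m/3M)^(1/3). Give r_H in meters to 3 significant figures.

r_H ≈ a (m/3M)^(1/3)
    = (2.10 × 10⁹) × (8.05 × 10²¹ / (3 × 5.23 × 10²⁷))^(1/3)
    = 1.68 × 10⁷ m

1.68 × 10⁷ m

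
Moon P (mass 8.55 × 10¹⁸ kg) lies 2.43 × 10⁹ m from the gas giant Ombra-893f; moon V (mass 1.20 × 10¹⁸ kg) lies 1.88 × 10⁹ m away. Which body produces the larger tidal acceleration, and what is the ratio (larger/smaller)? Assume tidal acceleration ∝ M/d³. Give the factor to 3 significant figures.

Compare M/d³ for the two perturbers:
Moon P: (8.55 × 10¹⁸) / (2.43 × 10⁹)³ = 5.959 × 10⁻¹⁰
Moon V: (1.20 × 10¹⁸) / (1.88 × 10⁹)³ = 1.806 × 10⁻¹⁰
Ratio (larger/smaller) = 3.30

Moon P, by a factor of ≈ 3.30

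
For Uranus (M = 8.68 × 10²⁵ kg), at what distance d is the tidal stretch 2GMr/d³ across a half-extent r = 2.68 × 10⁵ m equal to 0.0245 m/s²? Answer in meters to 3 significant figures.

2GMr/d³ = a_tidal  ⇒  d = (2GMr / a_tidal)^(1/3)
d = (2 × 6.674×10⁻¹¹ × (8.68 × 10²⁵) × (2.68 × 10⁵) / (0.0245))^(1/3)
  = 5.02 × 10⁷ m

5.02 × 10⁷ m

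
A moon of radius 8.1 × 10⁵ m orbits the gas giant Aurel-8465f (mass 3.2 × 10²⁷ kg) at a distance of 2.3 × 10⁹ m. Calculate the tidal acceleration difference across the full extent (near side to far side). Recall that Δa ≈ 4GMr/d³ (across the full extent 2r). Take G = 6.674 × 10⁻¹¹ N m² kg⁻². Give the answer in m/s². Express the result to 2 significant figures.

Δa = 4GMr/d³
   = 4 × (6.674 × 10⁻¹¹) × (3.2 × 10²⁷) × (8.1 × 10⁵) / (2.3 × 10⁹)³
   = 5.7 × 10⁻⁵ m/s²

5.7 × 10⁻⁵ m/s²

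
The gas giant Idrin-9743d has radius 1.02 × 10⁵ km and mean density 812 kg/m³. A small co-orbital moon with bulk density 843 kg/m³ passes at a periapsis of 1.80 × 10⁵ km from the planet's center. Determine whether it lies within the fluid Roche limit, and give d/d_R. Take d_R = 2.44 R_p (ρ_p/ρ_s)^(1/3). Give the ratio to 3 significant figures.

d_R = 2.44 × (1.02 × 10⁵ km) × (812/843)^(1/3) = 2.458 × 10⁵ km
d/d_R = (1.80 × 10⁵) / (2.458 × 10⁵) = 0.732
Since d/d_R < 1, the body is inside the Roche limit.

inside; d/d_R ≈ 0.732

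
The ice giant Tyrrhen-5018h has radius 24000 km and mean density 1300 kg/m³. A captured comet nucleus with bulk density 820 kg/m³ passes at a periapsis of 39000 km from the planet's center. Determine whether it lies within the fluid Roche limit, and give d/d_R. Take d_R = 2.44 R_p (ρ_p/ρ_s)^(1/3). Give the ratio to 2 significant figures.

d_R = 2.44 × (24000 km) × (1300/820)^(1/3) = 68280 km
d/d_R = (39000) / (68280) = 0.57
Since d/d_R < 1, the body is inside the Roche limit.

inside; d/d_R ≈ 0.57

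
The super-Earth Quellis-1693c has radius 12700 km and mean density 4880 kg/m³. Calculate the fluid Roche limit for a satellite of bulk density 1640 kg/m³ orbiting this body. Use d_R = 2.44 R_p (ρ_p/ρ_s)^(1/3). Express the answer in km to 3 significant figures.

d_R = 2.44 × 12700 km × (4880/1640)^(1/3)
    = 44600 km

44600 km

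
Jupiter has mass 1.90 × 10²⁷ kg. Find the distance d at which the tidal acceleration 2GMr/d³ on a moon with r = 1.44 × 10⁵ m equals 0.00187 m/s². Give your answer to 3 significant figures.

2.69 × 10⁸ m

2GMr/d³ = a_tidal  ⇒  d = (2GMr / a_tidal)^(1/3)
d = (2 × 6.674×10⁻¹¹ × (1.90 × 10²⁷) × (1.44 × 10⁵) / (0.00187))^(1/3)
  = 2.69 × 10⁸ m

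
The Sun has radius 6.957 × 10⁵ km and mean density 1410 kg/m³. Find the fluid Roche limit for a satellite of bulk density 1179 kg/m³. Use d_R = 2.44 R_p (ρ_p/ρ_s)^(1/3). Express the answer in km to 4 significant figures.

1.802 × 10⁶ km

d_R = 2.44 × 6.957 × 10⁵ km × (1410/1179)^(1/3)
    = 1.802 × 10⁶ km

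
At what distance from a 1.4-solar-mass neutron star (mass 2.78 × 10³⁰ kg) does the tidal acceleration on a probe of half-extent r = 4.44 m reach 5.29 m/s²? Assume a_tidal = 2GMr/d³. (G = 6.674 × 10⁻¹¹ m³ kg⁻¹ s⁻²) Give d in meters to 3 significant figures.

6.78 × 10⁶ m

2GMr/d³ = a_tidal  ⇒  d = (2GMr / a_tidal)^(1/3)
d = (2 × 6.674×10⁻¹¹ × (2.78 × 10³⁰) × (4.44) / (5.29))^(1/3)
  = 6.78 × 10⁶ m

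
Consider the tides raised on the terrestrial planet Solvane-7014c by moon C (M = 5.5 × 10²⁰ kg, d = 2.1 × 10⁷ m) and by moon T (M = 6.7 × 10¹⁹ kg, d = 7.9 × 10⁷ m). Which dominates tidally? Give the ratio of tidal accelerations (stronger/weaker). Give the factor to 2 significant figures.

The tide-raising term goes as M/d³ (the gradient of a 1/d² field).
Moon C: (5.5 × 10²⁰) / (2.1 × 10⁷)³ = 5.939 × 10⁻²
Moon T: (6.7 × 10¹⁹) / (7.9 × 10⁷)³ = 1.359 × 10⁻⁴
Ratio (larger/smaller) = 440

Moon C, by a factor of ≈ 440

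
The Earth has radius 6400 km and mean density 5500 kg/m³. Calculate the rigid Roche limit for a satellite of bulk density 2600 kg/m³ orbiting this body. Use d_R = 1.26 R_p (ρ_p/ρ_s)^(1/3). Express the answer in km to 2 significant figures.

d_R = 1.26 × 6400 km × (5500/2600)^(1/3)
    = 10000 km

10000 km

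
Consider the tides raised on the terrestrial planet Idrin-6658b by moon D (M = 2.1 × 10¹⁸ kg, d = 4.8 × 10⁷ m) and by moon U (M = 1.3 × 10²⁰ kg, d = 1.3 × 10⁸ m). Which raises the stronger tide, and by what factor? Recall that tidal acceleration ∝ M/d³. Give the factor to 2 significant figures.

Moon U, by a factor of ≈ 3.1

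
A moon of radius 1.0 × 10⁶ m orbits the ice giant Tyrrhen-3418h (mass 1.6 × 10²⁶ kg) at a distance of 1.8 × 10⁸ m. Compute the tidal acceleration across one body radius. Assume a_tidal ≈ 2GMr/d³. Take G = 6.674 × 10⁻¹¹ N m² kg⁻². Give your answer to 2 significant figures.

3.7 × 10⁻³ m/s²

Δg = 2GMr/d³
   = 2 × (6.674 × 10⁻¹¹) × (1.6 × 10²⁶) × (1.0 × 10⁶) / (1.8 × 10⁸)³
   = 3.7 × 10⁻³ m/s²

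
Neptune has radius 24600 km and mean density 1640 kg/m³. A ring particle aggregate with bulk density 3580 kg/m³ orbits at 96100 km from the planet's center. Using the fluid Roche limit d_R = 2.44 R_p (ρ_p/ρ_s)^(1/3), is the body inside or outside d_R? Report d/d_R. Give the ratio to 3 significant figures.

d_R = 2.44 × (24600 km) × (1640/3580)^(1/3) = 46270 km
d/d_R = (96100) / (46270) = 2.08
Since d/d_R > 1, the body is outside the Roche limit.

outside; d/d_R ≈ 2.08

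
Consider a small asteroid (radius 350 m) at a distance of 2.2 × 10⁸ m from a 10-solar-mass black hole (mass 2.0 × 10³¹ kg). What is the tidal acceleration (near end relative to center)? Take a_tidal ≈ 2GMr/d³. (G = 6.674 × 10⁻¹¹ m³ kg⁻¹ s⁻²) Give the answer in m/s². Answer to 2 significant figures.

8.8 × 10⁻² m/s²

The tidal stretch is the gradient of GM/d² times the body's extent r, hence the 1/d³ dependence.
Δa = 2GMr/d³
   = 2 × (6.674 × 10⁻¹¹) × (2.0 × 10³¹) × (350) / (2.2 × 10⁸)³
   = 8.8 × 10⁻² m/s²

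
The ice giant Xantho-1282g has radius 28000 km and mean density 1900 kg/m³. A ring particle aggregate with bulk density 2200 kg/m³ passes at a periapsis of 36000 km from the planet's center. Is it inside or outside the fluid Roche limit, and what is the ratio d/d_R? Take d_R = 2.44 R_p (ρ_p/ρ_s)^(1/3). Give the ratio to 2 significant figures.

inside; d/d_R ≈ 0.55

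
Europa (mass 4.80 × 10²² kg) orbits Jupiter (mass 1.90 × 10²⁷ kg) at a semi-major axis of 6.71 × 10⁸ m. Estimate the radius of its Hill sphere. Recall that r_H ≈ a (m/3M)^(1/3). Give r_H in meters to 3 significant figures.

r_H ≈ a (m/3M)^(1/3)
    = (6.71 × 10⁸) × (4.80 × 10²² / (3 × 1.90 × 10²⁷))^(1/3)
    = 1.37 × 10⁷ m

1.37 × 10⁷ m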